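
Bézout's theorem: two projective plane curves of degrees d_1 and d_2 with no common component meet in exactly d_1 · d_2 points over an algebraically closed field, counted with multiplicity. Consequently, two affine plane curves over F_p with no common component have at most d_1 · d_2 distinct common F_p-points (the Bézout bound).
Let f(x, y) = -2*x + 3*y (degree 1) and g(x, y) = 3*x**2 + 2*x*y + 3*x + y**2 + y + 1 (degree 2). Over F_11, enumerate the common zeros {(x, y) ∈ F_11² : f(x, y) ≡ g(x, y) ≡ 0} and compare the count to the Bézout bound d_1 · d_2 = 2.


Common zeros: {(3, 2), (8, 9)}; count = 2; Bézout bound = 2.

deg(f) = 1, deg(g) = 2, so Bézout bound = 2.
Scan x ∈ F_11. For each x, list the y ∈ F_11 with f(x, y) ≡ 0 and those with g(x, y) ≡ 0 (mod 11); the common zeros in that column are the intersection.
  x = 0: f ≡ 0 at y ∈ {0}; g ≡ 0 at y ∈ ∅; common: ∅.
  x = 1: f ≡ 0 at y ∈ {8}; g ≡ 0 at y ∈ {1, 7}; common: ∅.
  x = 2: f ≡ 0 at y ∈ {5}; g ≡ 0 at y ∈ {2, 4}; common: ∅.
  x = 3: f ≡ 0 at y ∈ {2}; g ≡ 0 at y ∈ {2}; common: {2}.
  x = 4: f ≡ 0 at y ∈ {10}; g ≡ 0 at y ∈ ∅; common: ∅.
  x = 5: f ≡ 0 at y ∈ {7}; g ≡ 0 at y ∈ ∅; common: ∅.
  x = 6: f ≡ 0 at y ∈ {4}; g ≡ 0 at y ∈ ∅; common: ∅.
  x = 7: f ≡ 0 at y ∈ {1}; g ≡ 0 at y ∈ {9}; common: ∅.
  x = 8: f ≡ 0 at y ∈ {9}; g ≡ 0 at y ∈ {7, 9}; common: {9}.
  x = 9: f ≡ 0 at y ∈ {6}; g ≡ 0 at y ∈ {4, 10}; common: ∅.
  x = 10: f ≡ 0 at y ∈ {3}; g ≡ 0 at y ∈ ∅; common: ∅.
Collecting: common zeros = {(3, 2), (8, 9)}, so the count is 2.
Comparison with the Bézout bound: 2 ≤ 2 = deg(f)·deg(g), as expected for curves with no common component (the bound is attained).


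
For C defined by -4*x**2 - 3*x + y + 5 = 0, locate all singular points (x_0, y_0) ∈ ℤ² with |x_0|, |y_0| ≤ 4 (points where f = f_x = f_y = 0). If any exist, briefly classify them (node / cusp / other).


No singular points in the scanned grid; C is smooth there.

Compute partial derivatives:
  f_x = -8*x - 3.
  f_y = 1.
f_y = 1 is a nonzero constant, so f_y never vanishes: no point (x, y) can satisfy f = f_x = f_y = 0. In particular no (x, y) ∈ {−4, ..., 4}² is singular; the curve is smooth.


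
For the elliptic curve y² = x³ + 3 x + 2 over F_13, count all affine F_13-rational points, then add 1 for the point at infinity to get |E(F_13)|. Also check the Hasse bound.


Affine points = {(2, 4), (2, 9), (3, 5), (3, 8), (4, 0), (5, 5), (5, 8), (9, 2), (9, 11), (11, 1), (11, 12)}; affine count = 11; |E(F_13)| = 12.

Discriminant check: Δ ∝ 4a³ + 27b² = 4·3³ + 27·2² = 4·27 + 27·4 ≡ 8 (mod 13). Nonzero ⇒ E is nonsingular.
For each x ∈ F_13, compute rhs = x³ + 3·x + 2 mod 13, then count y ∈ F_13 with y² ≡ rhs.
  x = 0: rhs = 2, matching y values: none (0 points).
  x = 1: rhs = 6, matching y values: none (0 points).
  x = 2: rhs = 3, matching y values: 4, 9 (2 points).
  x = 3: rhs = 12, matching y values: 5, 8 (2 points).
  x = 4: rhs = 0, matching y values: 0 (1 points).
  x = 5: rhs = 12, matching y values: 5, 8 (2 points).
  x = 6: rhs = 2, matching y values: none (0 points).
  x = 7: rhs = 2, matching y values: none (0 points).
  x = 8: rhs = 5, matching y values: none (0 points).
  x = 9: rhs = 4, matching y values: 2, 11 (2 points).
  x = 10: rhs = 5, matching y values: none (0 points).
  x = 11: rhs = 1, matching y values: 1, 12 (2 points).
  x = 12: rhs = 11, matching y values: none (0 points).
Total affine count: 11.
Full point count |E(F_13)| = 11 + 1 = 12.
Hasse bound: |12 − (13+1)| = |-2| = 2 ≤ 2√13 ≈ 7.2111 ✓.


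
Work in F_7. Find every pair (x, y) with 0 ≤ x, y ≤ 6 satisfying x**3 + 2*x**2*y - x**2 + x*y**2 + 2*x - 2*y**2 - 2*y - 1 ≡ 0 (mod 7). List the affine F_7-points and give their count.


Affine F_7-points: {(1, 1), (1, 6), (2, 0), (5, 2), (5, 3)}; count = 5.

For each of the 49 pairs (x, y) ∈ F_7², evaluate f(x, y) mod 7. Record the zeros.
  x = 0: [0↦6, 1↦2, 2↦1, 3↦3, 4↦1, 5↦2, 6↦6]  zeros at y ∈ ∅
  x = 1: [0↦1, 1↦0, 2↦4, 3↦6, 4↦6, 5↦4, 6↦0]  zeros at y ∈ {1, 6}
  x = 2: [0↦0, 1↦6, 2↦5, 3↦4, 4↦3, 5↦2, 6↦1]  zeros at y ∈ {0}
  x = 3: [0↦2, 1↦5, 2↦3, 3↦3, 4↦5, 5↦2, 6↦1]  zeros at y ∈ ∅
  x = 4: [0↦6, 1↦3, 2↦4, 3↦2, 4↦4, 5↦3, 6↦6]  zeros at y ∈ ∅
  x = 5: [0↦4, 1↦6, 2↦0, 3↦0, 4↦6, 5↦4, 6↦1]  zeros at y ∈ {2, 3}
  x = 6: [0↦2, 1↦6, 2↦4, 3↦3, 4↦3, 5↦4, 6↦6]  zeros at y ∈ ∅
Collecting zeros: affine points = {(1, 1), (1, 6), (2, 0), (5, 2), (5, 3)}.
Total count |C(F_7)_aff| = 5.


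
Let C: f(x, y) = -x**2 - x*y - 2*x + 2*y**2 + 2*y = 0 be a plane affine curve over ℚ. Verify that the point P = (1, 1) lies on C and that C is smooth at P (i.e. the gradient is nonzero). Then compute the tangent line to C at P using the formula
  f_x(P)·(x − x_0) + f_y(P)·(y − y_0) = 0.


Tangent line at P: -5*x + 5*y = 0.

Step 1: f(1, 1) = 0, so P lies on C.
Step 2: partial derivatives
  f_x(x, y) = -2*x - y - 2, f_y(x, y) = -x + 4*y + 2.
  f_x(P) = -5, f_y(P) = 5 (gradient nonzero, so P is smooth).
Step 3: tangent line at P: -5·(x − 1) + 5·(y − 1) = 0.
Expanding: -5*x + 5*y = 0.


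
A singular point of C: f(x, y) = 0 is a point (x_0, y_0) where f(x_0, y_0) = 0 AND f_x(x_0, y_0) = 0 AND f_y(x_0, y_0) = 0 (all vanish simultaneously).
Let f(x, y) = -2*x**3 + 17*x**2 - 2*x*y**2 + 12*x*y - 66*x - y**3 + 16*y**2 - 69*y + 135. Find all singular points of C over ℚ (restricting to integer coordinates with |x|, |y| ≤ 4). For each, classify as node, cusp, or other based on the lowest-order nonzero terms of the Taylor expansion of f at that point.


Singular points: {(3, 3)}; classification: node.

Compute partial derivatives:
  f_x = -6*x**2 + 34*x - 2*y**2 + 12*y - 66.
  f_y = -4*x*y + 12*x - 3*y**2 + 32*y - 69.
Scan x_0 ∈ {−4, ..., 4}. For each x_0, f_y(x_0, y) is a polynomial in y; find its integer roots y ∈ {−4, ..., 4}, then test f_x and f at those candidates.
  x = -4: f_y(-4, y) = -3*y**2 + 48*y - 117; vanishes at y ∈ {3}. (-4, 3): f_x = -280 ≠ 0.
  x = -3: f_y(-3, y) = -3*y**2 + 44*y - 105; vanishes at y ∈ {3}. (-3, 3): f_x = -204 ≠ 0.
  x = -2: f_y(-2, y) = -3*y**2 + 40*y - 93; vanishes at y ∈ {3}. (-2, 3): f_x = -140 ≠ 0.
  x = -1: f_y(-1, y) = -3*y**2 + 36*y - 81; vanishes at y ∈ {3}. (-1, 3): f_x = -88 ≠ 0.
  x = 0: f_y(0, y) = -3*y**2 + 32*y - 69; vanishes at y ∈ {3}. (0, 3): f_x = -48 ≠ 0.
  x = 1: f_y(1, y) = -3*y**2 + 28*y - 57; vanishes at y ∈ {3}. (1, 3): f_x = -20 ≠ 0.
  x = 2: f_y(2, y) = -3*y**2 + 24*y - 45; vanishes at y ∈ {3}. (2, 3): f_x = -4 ≠ 0.
  x = 3: f_y(3, y) = -3*y**2 + 20*y - 33; vanishes at y ∈ {3}. (3, 3): f_x = 0, f = 0 — SINGULAR.
  x = 4: f_y(4, y) = -3*y**2 + 16*y - 21; vanishes at y ∈ {3}. (4, 3): f_x = -8 ≠ 0.
Only singular point on the grid: (3, 3).
Classify: substitute x = 3 + u, y = 3 + v and expand: f = -2*u**3 - u**2 - 2*u*v**2 - v**3 + v**2.
No constant or linear terms (consistent with a singular point). Quadratic part: -u**2 + v**2. Cubic part: -2*u**3 - 2*u*v**2 - v**3.
The quadratic part v**2 - u**2 = (v − u)(v + u) splits into two distinct linear factors, so there are two distinct tangent lines y − 3 = ±(x − 3) — this is a node (ordinary double point).
Classification: node.


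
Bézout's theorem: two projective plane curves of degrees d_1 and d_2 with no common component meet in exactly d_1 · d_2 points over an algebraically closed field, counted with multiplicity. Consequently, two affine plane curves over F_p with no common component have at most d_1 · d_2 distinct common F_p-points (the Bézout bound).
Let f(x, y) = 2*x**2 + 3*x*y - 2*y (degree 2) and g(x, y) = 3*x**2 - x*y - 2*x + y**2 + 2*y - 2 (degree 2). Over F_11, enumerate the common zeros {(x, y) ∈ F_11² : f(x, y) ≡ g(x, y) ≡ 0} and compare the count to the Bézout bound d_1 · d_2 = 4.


Common zeros: ∅; count = 0; Bézout bound = 4.

deg(f) = 2, deg(g) = 2, so Bézout bound = 4.
Scan x ∈ F_11. For each x, list the y ∈ F_11 with f(x, y) ≡ 0 and those with g(x, y) ≡ 0 (mod 11); the common zeros in that column are the intersection.
  x = 0: f ≡ 0 at y ∈ {0}; g ≡ 0 at y ∈ {4, 5}; common: ∅.
  x = 1: f ≡ 0 at y ∈ {9}; g ≡ 0 at y ∈ {3, 7}; common: ∅.
  x = 2: f ≡ 0 at y ∈ {9}; g ≡ 0 at y ∈ {4, 7}; common: ∅.
  x = 3: f ≡ 0 at y ∈ {10}; g ≡ 0 at y ∈ ∅; common: ∅.
  x = 4: f ≡ 0 at y ∈ {10}; g ≡ 0 at y ∈ ∅; common: ∅.
  x = 5: f ≡ 0 at y ∈ {8}; g ≡ 0 at y ∈ ∅; common: ∅.
  x = 6: f ≡ 0 at y ∈ {1}; g ≡ 0 at y ∈ {5, 10}; common: ∅.
  x = 7: f ≡ 0 at y ∈ {7}; g ≡ 0 at y ∈ ∅; common: ∅.
  x = 8: f ≡ 0 at y ∈ ∅; g ≡ 0 at y ∈ {3}; common: ∅.
  x = 9: f ≡ 0 at y ∈ {1}; g ≡ 0 at y ∈ {8, 10}; common: ∅.
  x = 10: f ≡ 0 at y ∈ {7}; g ≡ 0 at y ∈ ∅; common: ∅.
Collecting: common zeros = ∅, so the count is 0.
Comparison with the Bézout bound: 0 ≤ 4 = deg(f)·deg(g), as expected for curves with no common component (the affine F_11-count falls short of the bound because intersections may lie at infinity, over extension fields, or carry multiplicity).


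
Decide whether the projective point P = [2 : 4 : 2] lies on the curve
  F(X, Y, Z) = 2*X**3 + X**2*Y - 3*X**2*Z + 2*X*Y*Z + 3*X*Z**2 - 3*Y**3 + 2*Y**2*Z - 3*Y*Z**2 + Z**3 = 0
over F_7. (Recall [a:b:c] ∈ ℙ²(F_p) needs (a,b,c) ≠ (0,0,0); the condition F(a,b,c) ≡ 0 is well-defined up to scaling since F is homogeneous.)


F(2,4,2) ≡ 1 (mod 7); P is NOT on the curve.

Evaluate F(2, 4, 2) term-by-term (mod 7).
  2*X**3 ↦ 2·8·1·1 = 16
  X**2*Y ↦ 1·4·4·1 = 16
  -3*X**2*Z ↦ -3·4·1·2 = -24
  2*X*Y*Z ↦ 2·2·4·2 = 32
  3*X*Z**2 ↦ 3·2·1·4 = 24
  -3*Y**3 ↦ -3·1·64·1 = -192
  2*Y**2*Z ↦ 2·1·16·2 = 64
  -3*Y*Z**2 ↦ -3·1·4·4 = -48
  Z**3 ↦ 1·1·1·8 = 8
Sum: F(2, 4, 2) = (16) + (16) + (-24) + (32) + (24) + (-192) + (64) + (-48) + (8) = -104.
Reducing mod 7: -104 ≡ 1 (mod 7).
Since F(a, b, c) ≡ 1 ≠ 0 (mod 7), P does NOT lie on the curve.


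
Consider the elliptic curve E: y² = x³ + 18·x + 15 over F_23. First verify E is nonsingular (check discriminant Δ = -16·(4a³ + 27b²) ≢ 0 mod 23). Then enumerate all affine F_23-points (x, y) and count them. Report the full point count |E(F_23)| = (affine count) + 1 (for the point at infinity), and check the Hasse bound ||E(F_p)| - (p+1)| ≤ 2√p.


Affine points = {(2, 6), (2, 17), (3, 2), (3, 21), (4, 6), (4, 17), (5, 0), (7, 1), (7, 22), (8, 2), (8, 21), (9, 3), (9, 20), (11, 7), (11, 16), (12, 2), (12, 21), (13, 10), (13, 13), (15, 7), (15, 16), (16, 11), (16, 12), (17, 6), (17, 17), (20, 7), (20, 16)}; affine count = 27; |E(F_23)| = 28.

Discriminant check: Δ ∝ 4a³ + 27b² = 4·18³ + 27·15² = 4·5832 + 27·225 ≡ 9 (mod 23). Nonzero ⇒ E is nonsingular.
For each x ∈ F_23, compute rhs = x³ + 18·x + 15 mod 23, then count y ∈ F_23 with y² ≡ rhs.
  x = 0: rhs = 15, matching y values: none (0 points).
  x = 1: rhs = 11, matching y values: none (0 points).
  x = 2: rhs = 13, matching y values: 6, 17 (2 points).
  x = 3: rhs = 4, matching y values: 2, 21 (2 points).
  x = 4: rhs = 13, matching y values: 6, 17 (2 points).
  x = 5: rhs = 0, matching y values: 0 (1 points).
  x = 6: rhs = 17, matching y values: none (0 points).
  x = 7: rhs = 1, matching y values: 1, 22 (2 points).
  x = 8: rhs = 4, matching y values: 2, 21 (2 points).
  x = 9: rhs = 9, matching y values: 3, 20 (2 points).
  x = 10: rhs = 22, matching y values: none (0 points).
  x = 11: rhs = 3, matching y values: 7, 16 (2 points).
  x = 12: rhs = 4, matching y values: 2, 21 (2 points).
  x = 13: rhs = 8, matching y values: 10, 13 (2 points).
  x = 14: rhs = 21, matching y values: none (0 points).
  x = 15: rhs = 3, matching y values: 7, 16 (2 points).
  x = 16: rhs = 6, matching y values: 11, 12 (2 points).
  x = 17: rhs = 13, matching y values: 6, 17 (2 points).
  x = 18: rhs = 7, matching y values: none (0 points).
  x = 19: rhs = 17, matching y values: none (0 points).
  x = 20: rhs = 3, matching y values: 7, 16 (2 points).
  x = 21: rhs = 17, matching y values: none (0 points).
  x = 22: rhs = 19, matching y values: none (0 points).
Total affine count: 27.
Full point count |E(F_23)| = 27 + 1 = 28.
Hasse bound: |28 − (23+1)| = |4| = 4 ≤ 2√23 ≈ 9.5917 ✓.


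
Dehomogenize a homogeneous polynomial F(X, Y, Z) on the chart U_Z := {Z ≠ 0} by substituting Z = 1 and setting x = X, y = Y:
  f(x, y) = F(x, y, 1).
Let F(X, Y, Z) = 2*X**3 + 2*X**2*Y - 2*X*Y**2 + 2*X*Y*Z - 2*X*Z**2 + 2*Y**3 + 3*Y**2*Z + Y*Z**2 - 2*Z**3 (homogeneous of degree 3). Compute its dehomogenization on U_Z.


f(x, y) = 2*x**3 + 2*x**2*y - 2*x*y**2 + 2*x*y - 2*x + 2*y**3 + 3*y**2 + y - 2

On U_Z we set Z = 1. Each monomial c·X^i·Y^j·Z^k in F becomes c·x^i·y^j·1^k = c·x^i·y^j.
Substituting Z = 1: F(X, Y, 1) = 2*x**3 + 2*x**2*y - 2*x*y**2 + 2*x*y - 2*x + 2*y**3 + 3*y**2 + y - 2.
Note: deg(f) ≤ deg(F) = 3; strict inequality happens when F is divisible by Z (lost terms).


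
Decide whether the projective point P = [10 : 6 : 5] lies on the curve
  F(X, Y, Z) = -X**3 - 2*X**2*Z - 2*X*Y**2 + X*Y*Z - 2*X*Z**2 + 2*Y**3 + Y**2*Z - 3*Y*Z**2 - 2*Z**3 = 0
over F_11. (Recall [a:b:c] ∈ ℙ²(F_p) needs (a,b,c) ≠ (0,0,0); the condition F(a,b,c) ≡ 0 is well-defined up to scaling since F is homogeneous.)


F(10,6,5) ≡ 6 (mod 11); P is NOT on the curve.

Evaluate F(10, 6, 5) term-by-term (mod 11).
  -X**3 ↦ -1·1000·1·1 = -1000
  -2*X**2*Z ↦ -2·100·1·5 = -1000
  -2*X*Y**2 ↦ -2·10·36·1 = -720
  X*Y*Z ↦ 1·10·6·5 = 300
  -2*X*Z**2 ↦ -2·10·1·25 = -500
  2*Y**3 ↦ 2·1·216·1 = 432
  Y**2*Z ↦ 1·1·36·5 = 180
  -3*Y*Z**2 ↦ -3·1·6·25 = -450
  -2*Z**3 ↦ -2·1·1·125 = -250
Sum: F(10, 6, 5) = (-1000) + (-1000) + (-720) + (300) + (-500) + (432) + (180) + (-450) + (-250) = -3008.
Reducing mod 11: -3008 ≡ 6 (mod 11).
Since F(a, b, c) ≡ 6 ≠ 0 (mod 11), P does NOT lie on the curve.


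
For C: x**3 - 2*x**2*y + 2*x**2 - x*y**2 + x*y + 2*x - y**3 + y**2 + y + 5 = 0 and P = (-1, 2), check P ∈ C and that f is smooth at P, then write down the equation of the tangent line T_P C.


Tangent line at P: 7*x - 6*y + 19 = 0.

Step 1: f(-1, 2) = 0, so P lies on C.
Step 2: partial derivatives
  f_x(x, y) = 3*x**2 - 4*x*y + 4*x - y**2 + y + 2, f_y(x, y) = -2*x**2 - 2*x*y + x - 3*y**2 + 2*y + 1.
  f_x(P) = 7, f_y(P) = -6 (gradient nonzero, so P is smooth).
Step 3: tangent line at P: 7·(x − -1) + -6·(y − 2) = 0.
Expanding: 7*x - 6*y + 19 = 0.


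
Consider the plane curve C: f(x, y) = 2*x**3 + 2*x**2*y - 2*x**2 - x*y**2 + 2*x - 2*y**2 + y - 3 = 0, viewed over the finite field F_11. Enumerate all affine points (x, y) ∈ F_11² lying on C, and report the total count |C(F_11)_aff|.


Affine F_11-points: {(2, 2), (2, 3), (4, 2), (4, 9), (5, 3), (5, 9), (7, 5), (7, 6), (8, 4), (8, 10), (9, 1)}; count = 11.

For each of the 121 pairs (x, y) ∈ F_11², evaluate f(x, y) mod 11. Record the zeros.
  x = 0: [0↦8, 1↦7, 2↦2, 3↦4, 4↦2, 5↦7, 6↦8, 7↦5, 8↦9, 9↦9, 10↦5]  zeros at y ∈ ∅
  x = 1: [0↦10, 1↦10, 2↦4, 3↦3, 4↦7, 5↦5, 6↦8, 7↦5, 8↦7, 9↦3, 10↦4]  zeros at y ∈ ∅
  x = 2: [0↦9, 1↦3, 2↦0, 3↦0, 4↦3, 5↦9, 6↦7, 7↦8, 8↦1, 9↦8, 10↦7]  zeros at y ∈ {2, 3}
  x = 3: [0↦6, 1↦9, 2↦2, 3↦7, 4↦2, 5↦9, 6↦6, 7↦4, 8↦3, 9↦3, 10↦4]  zeros at y ∈ ∅
  x = 4: [0↦2, 1↦7, 2↦0, 3↦3, 4↦5, 5↦6, 6↦6, 7↦5, 8↦3, 9↦0, 10↦7]  zeros at y ∈ {2, 9}
  x = 5: [0↦9, 1↦9, 2↦6, 3↦0, 4↦2, 5↦1, 6↦8, 7↦1, 8↦2, 9↦0, 10↦6]  zeros at y ∈ {3, 9}
  x = 6: [0↦6, 1↦5, 2↦10, 3↦10, 4↦5, 5↦6, 6↦2, 7↦4, 8↦1, 9↦4, 10↦2]  zeros at y ∈ ∅
  x = 7: [0↦5, 1↦7, 2↦2, 3↦1, 4↦4, 5↦0, 6↦0, 7↦4, 8↦1, 9↦2, 10↦7]  zeros at y ∈ {5, 6}
  x = 8: [0↦7, 1↦5, 2↦5, 3↦7, 4↦0, 5↦6, 6↦3, 7↦2, 8↦3, 9↦6, 10↦0]  zeros at y ∈ {4, 10}
  x = 9: [0↦2, 1↦0, 2↦9, 3↦7, 4↦5, 5↦3, 6↦1, 7↦10, 8↦8, 9↦6, 10↦4]  zeros at y ∈ {1}
  x = 10: [0↦2, 1↦4, 2↦4, 3↦2, 4↦9, 5↦3, 6↦6, 7↦7, 8↦6, 9↦3, 10↦9]  zeros at y ∈ ∅
Collecting zeros: affine points = {(2, 2), (2, 3), (4, 2), (4, 9), (5, 3), (5, 9), (7, 5), (7, 6), (8, 4), (8, 10), (9, 1)}.
Total count |C(F_11)_aff| = 11.


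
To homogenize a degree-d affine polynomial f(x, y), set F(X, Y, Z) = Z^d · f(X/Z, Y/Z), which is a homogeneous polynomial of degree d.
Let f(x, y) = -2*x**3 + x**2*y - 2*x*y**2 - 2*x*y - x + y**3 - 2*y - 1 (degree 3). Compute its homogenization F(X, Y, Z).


F(X, Y, Z) = -2*X**3 + X**2*Y - 2*X*Y**2 - 2*X*Y*Z - X*Z**2 + Y**3 - 2*Y*Z**2 - Z**3

deg(f) = 3.
Substitute x = X/Z, y = Y/Z into f, then multiply by Z^3.
  monomial -2·x^3·y^0 ↦ -2·X^3·Y^0·Z^0.
  monomial 1·x^2·y^1 ↦ 1·X^2·Y^1·Z^0.
  monomial -2·x^1·y^2 ↦ -2·X^1·Y^2·Z^0.
  monomial -2·x^1·y^1 ↦ -2·X^1·Y^1·Z^1.
  monomial -1·x^1·y^0 ↦ -1·X^1·Y^0·Z^2.
  monomial 1·x^0·y^3 ↦ 1·X^0·Y^3·Z^0.
  monomial -2·x^0·y^1 ↦ -2·X^0·Y^1·Z^2.
  monomial -1·x^0·y^0 ↦ -1·X^0·Y^0·Z^3.
Collecting: F(X, Y, Z) = -2*X**3 + X**2*Y - 2*X*Y**2 - 2*X*Y*Z - X*Z**2 + Y**3 - 2*Y*Z**2 - Z**3.


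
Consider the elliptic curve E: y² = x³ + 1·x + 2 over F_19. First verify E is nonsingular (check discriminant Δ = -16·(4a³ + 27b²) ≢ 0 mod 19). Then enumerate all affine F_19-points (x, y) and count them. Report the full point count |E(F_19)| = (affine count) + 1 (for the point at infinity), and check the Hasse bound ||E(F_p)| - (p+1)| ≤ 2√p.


Affine points = {(1, 2), (1, 17), (8, 3), (8, 16), (10, 9), (10, 10), (14, 9), (14, 10), (17, 7), (17, 12), (18, 0)}; affine count = 11; |E(F_19)| = 12.

Discriminant check: Δ ∝ 4a³ + 27b² = 4·1³ + 27·2² = 4·1 + 27·4 ≡ 17 (mod 19). Nonzero ⇒ E is nonsingular.
For each x ∈ F_19, compute rhs = x³ + 1·x + 2 mod 19, then count y ∈ F_19 with y² ≡ rhs.
  x = 0: rhs = 2, matching y values: none (0 points).
  x = 1: rhs = 4, matching y values: 2, 17 (2 points).
  x = 2: rhs = 12, matching y values: none (0 points).
  x = 3: rhs = 13, matching y values: none (0 points).
  x = 4: rhs = 13, matching y values: none (0 points).
  x = 5: rhs = 18, matching y values: none (0 points).
  x = 6: rhs = 15, matching y values: none (0 points).
  x = 7: rhs = 10, matching y values: none (0 points).
  x = 8: rhs = 9, matching y values: 3, 16 (2 points).
  x = 9: rhs = 18, matching y values: none (0 points).
  x = 10: rhs = 5, matching y values: 9, 10 (2 points).
  x = 11: rhs = 14, matching y values: none (0 points).
  x = 12: rhs = 13, matching y values: none (0 points).
  x = 13: rhs = 8, matching y values: none (0 points).
  x = 14: rhs = 5, matching y values: 9, 10 (2 points).
  x = 15: rhs = 10, matching y values: none (0 points).
  x = 16: rhs = 10, matching y values: none (0 points).
  x = 17: rhs = 11, matching y values: 7, 12 (2 points).
  x = 18: rhs = 0, matching y values: 0 (1 points).
Total affine count: 11.
Full point count |E(F_19)| = 11 + 1 = 12.
Hasse bound: |12 − (19+1)| = |-8| = 8 ≤ 2√19 ≈ 8.7178 ✓.


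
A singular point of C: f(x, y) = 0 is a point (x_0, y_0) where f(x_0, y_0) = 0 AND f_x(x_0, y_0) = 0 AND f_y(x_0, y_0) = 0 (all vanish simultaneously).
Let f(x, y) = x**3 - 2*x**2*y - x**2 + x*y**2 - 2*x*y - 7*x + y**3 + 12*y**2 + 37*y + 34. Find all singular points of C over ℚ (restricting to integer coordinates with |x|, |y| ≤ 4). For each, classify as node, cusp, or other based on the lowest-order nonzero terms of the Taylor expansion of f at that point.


Singular points: {(-2, -3)}; classification: node.

Compute partial derivatives:
  f_x = 3*x**2 - 4*x*y - 2*x + y**2 - 2*y - 7.
  f_y = -2*x**2 + 2*x*y - 2*x + 3*y**2 + 24*y + 37.
Scan x_0 ∈ {−4, ..., 4}. For each x_0, f_y(x_0, y) is a polynomial in y; find its integer roots y ∈ {−4, ..., 4}, then test f_x and f at those candidates.
  x = -4: f_y(-4, y) = 3*y**2 + 16*y + 13; vanishes at y ∈ {-1}. (-4, -1): f_x = 36 ≠ 0.
  x = -3: f_y(-3, y) = 3*y**2 + 18*y + 25; no integer root y with |y| ≤ 4.
  x = -2: f_y(-2, y) = 3*y**2 + 20*y + 33; vanishes at y ∈ {-3}. (-2, -3): f_x = 0, f = 0 — SINGULAR.
  x = -1: f_y(-1, y) = 3*y**2 + 22*y + 37; no integer root y with |y| ≤ 4.
  x = 0: f_y(0, y) = 3*y**2 + 24*y + 37; no integer root y with |y| ≤ 4.
  x = 1: f_y(1, y) = 3*y**2 + 26*y + 33; no integer root y with |y| ≤ 4.
  x = 2: f_y(2, y) = 3*y**2 + 28*y + 25; vanishes at y ∈ {-1}. (2, -1): f_x = 12 ≠ 0.
  x = 3: f_y(3, y) = 3*y**2 + 30*y + 13; no integer root y with |y| ≤ 4.
  x = 4: f_y(4, y) = 3*y**2 + 32*y - 3; no integer root y with |y| ≤ 4.
Only singular point on the grid: (-2, -3).
Classify: substitute x = -2 + u, y = -3 + v and expand: f = u**3 - 2*u**2*v - u**2 + u*v**2 + v**3 + v**2.
No constant or linear terms (consistent with a singular point). Quadratic part: -u**2 + v**2. Cubic part: u**3 - 2*u**2*v + u*v**2 + v**3.
The quadratic part v**2 - u**2 = (v − u)(v + u) splits into two distinct linear factors, so there are two distinct tangent lines y − -3 = ±(x − -2) — this is a node (ordinary double point).
Classification: node.


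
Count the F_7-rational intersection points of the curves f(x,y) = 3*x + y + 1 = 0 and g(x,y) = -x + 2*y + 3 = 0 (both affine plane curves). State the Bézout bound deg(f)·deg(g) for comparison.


Common zeros: ∅; count = 0; Bézout bound = 1.

deg(f) = 1, deg(g) = 1, so Bézout bound = 1.
Scan x ∈ F_7. For each x, list the y ∈ F_7 with f(x, y) ≡ 0 and those with g(x, y) ≡ 0 (mod 7); the common zeros in that column are the intersection.
  x = 0: f ≡ 0 at y ∈ {6}; g ≡ 0 at y ∈ {2}; common: ∅.
  x = 1: f ≡ 0 at y ∈ {3}; g ≡ 0 at y ∈ {6}; common: ∅.
  x = 2: f ≡ 0 at y ∈ {0}; g ≡ 0 at y ∈ {3}; common: ∅.
  x = 3: f ≡ 0 at y ∈ {4}; g ≡ 0 at y ∈ {0}; common: ∅.
  x = 4: f ≡ 0 at y ∈ {1}; g ≡ 0 at y ∈ {4}; common: ∅.
  x = 5: f ≡ 0 at y ∈ {5}; g ≡ 0 at y ∈ {1}; common: ∅.
  x = 6: f ≡ 0 at y ∈ {2}; g ≡ 0 at y ∈ {5}; common: ∅.
Collecting: common zeros = ∅, so the count is 0.
Comparison with the Bézout bound: 0 ≤ 1 = deg(f)·deg(g), as expected for curves with no common component (the affine F_7-count falls short of the bound because intersections may lie at infinity, over extension fields, or carry multiplicity).


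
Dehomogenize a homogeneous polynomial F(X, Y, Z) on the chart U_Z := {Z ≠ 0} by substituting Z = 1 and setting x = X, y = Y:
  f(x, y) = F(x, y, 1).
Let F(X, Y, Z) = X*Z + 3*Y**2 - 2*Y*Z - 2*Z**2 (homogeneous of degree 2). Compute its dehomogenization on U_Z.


f(x, y) = x + 3*y**2 - 2*y - 2

On U_Z we set Z = 1. Each monomial c·X^i·Y^j·Z^k in F becomes c·x^i·y^j·1^k = c·x^i·y^j.
Substituting Z = 1: F(X, Y, 1) = x + 3*y**2 - 2*y - 2.
Note: deg(f) ≤ deg(F) = 2; strict inequality happens when F is divisible by Z (lost terms).


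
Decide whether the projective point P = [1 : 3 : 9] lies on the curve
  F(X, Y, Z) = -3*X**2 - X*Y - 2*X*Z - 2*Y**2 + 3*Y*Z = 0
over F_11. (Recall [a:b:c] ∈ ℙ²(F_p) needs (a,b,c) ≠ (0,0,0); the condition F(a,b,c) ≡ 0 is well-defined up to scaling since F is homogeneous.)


F(1,3,9) ≡ 6 (mod 11); P is NOT on the curve.

Evaluate F(1, 3, 9) term-by-term (mod 11).
  -3*X**2 ↦ -3·1·1·1 = -3
  -X*Y ↦ -1·1·3·1 = -3
  -2*X*Z ↦ -2·1·1·9 = -18
  -2*Y**2 ↦ -2·1·9·1 = -18
  3*Y*Z ↦ 3·1·3·9 = 81
Sum: F(1, 3, 9) = (-3) + (-3) + (-18) + (-18) + (81) = 39.
Reducing mod 11: 39 ≡ 6 (mod 11).
Since F(a, b, c) ≡ 6 ≠ 0 (mod 11), P does NOT lie on the curve.


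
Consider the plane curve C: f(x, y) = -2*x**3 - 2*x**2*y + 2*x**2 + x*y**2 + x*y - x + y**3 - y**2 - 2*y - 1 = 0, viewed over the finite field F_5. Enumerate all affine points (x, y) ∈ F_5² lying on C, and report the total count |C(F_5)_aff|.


Affine F_5-points: {(1, 2), (1, 4), (2, 2), (3, 0)}; count = 4.

For each of the 25 pairs (x, y) ∈ F_5², evaluate f(x, y) mod 5. Record the zeros.
  x = 0: [0↦4, 1↦2, 2↦4, 3↦1, 4↦4]  zeros at y ∈ ∅
  x = 1: [0↦3, 1↦1, 2↦0, 3↦1, 4↦0]  zeros at y ∈ {2, 4}
  x = 2: [0↦4, 1↦3, 2↦0, 3↦1, 4↦2]  zeros at y ∈ {2}
  x = 3: [0↦0, 1↦1, 2↦2, 3↦4, 4↦3]  zeros at y ∈ {0}
  x = 4: [0↦4, 1↦3, 2↦4, 3↦3, 4↦1]  zeros at y ∈ ∅
Collecting zeros: affine points = {(1, 2), (1, 4), (2, 2), (3, 0)}.
Total count |C(F_5)_aff| = 4.


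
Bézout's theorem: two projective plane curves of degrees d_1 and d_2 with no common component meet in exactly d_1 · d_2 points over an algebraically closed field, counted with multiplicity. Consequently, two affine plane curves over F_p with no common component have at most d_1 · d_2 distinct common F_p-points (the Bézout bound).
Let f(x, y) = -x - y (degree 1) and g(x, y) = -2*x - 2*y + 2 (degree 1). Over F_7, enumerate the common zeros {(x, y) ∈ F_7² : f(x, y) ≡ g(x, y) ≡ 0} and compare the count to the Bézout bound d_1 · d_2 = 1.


Common zeros: ∅; count = 0; Bézout bound = 1.

deg(f) = 1, deg(g) = 1, so Bézout bound = 1.
Scan x ∈ F_7. For each x, list the y ∈ F_7 with f(x, y) ≡ 0 and those with g(x, y) ≡ 0 (mod 7); the common zeros in that column are the intersection.
  x = 0: f ≡ 0 at y ∈ {0}; g ≡ 0 at y ∈ {1}; common: ∅.
  x = 1: f ≡ 0 at y ∈ {6}; g ≡ 0 at y ∈ {0}; common: ∅.
  x = 2: f ≡ 0 at y ∈ {5}; g ≡ 0 at y ∈ {6}; common: ∅.
  x = 3: f ≡ 0 at y ∈ {4}; g ≡ 0 at y ∈ {5}; common: ∅.
  x = 4: f ≡ 0 at y ∈ {3}; g ≡ 0 at y ∈ {4}; common: ∅.
  x = 5: f ≡ 0 at y ∈ {2}; g ≡ 0 at y ∈ {3}; common: ∅.
  x = 6: f ≡ 0 at y ∈ {1}; g ≡ 0 at y ∈ {2}; common: ∅.
Collecting: common zeros = ∅, so the count is 0.
Comparison with the Bézout bound: 0 ≤ 1 = deg(f)·deg(g), as expected for curves with no common component (the affine F_7-count falls short of the bound because intersections may lie at infinity, over extension fields, or carry multiplicity).


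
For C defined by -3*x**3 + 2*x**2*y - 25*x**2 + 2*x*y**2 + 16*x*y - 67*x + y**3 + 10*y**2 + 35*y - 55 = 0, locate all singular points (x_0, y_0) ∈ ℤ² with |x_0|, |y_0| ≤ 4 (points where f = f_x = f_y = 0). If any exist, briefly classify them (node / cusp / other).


Singular points: {(-3, -1)}; classification: cusp.

Compute partial derivatives:
  f_x = -9*x**2 + 4*x*y - 50*x + 2*y**2 + 16*y - 67.
  f_y = 2*x**2 + 4*x*y + 16*x + 3*y**2 + 20*y + 35.
Scan x_0 ∈ {−4, ..., 4}. For each x_0, f_y(x_0, y) is a polynomial in y; find its integer roots y ∈ {−4, ..., 4}, then test f_x and f at those candidates.
  x = -4: f_y(-4, y) = 3*y**2 + 4*y + 3; no integer root y with |y| ≤ 4.
  x = -3: f_y(-3, y) = 3*y**2 + 8*y + 5; vanishes at y ∈ {-1}. (-3, -1): f_x = 0, f = 0 — SINGULAR.
  x = -2: f_y(-2, y) = 3*y**2 + 12*y + 11; no integer root y with |y| ≤ 4.
  x = -1: f_y(-1, y) = 3*y**2 + 16*y + 21; vanishes at y ∈ {-3}. (-1, -3): f_x = -44 ≠ 0.
  x = 0: f_y(0, y) = 3*y**2 + 20*y + 35; no integer root y with |y| ≤ 4.
  x = 1: f_y(1, y) = 3*y**2 + 24*y + 53; no integer root y with |y| ≤ 4.
  x = 2: f_y(2, y) = 3*y**2 + 28*y + 75; no integer root y with |y| ≤ 4.
  x = 3: f_y(3, y) = 3*y**2 + 32*y + 101; no integer root y with |y| ≤ 4.
  x = 4: f_y(4, y) = 3*y**2 + 36*y + 131; no integer root y with |y| ≤ 4.
Only singular point on the grid: (-3, -1).
Classify: substitute x = -3 + u, y = -1 + v and expand: f = -3*u**3 + 2*u**2*v + 2*u*v**2 + v**3 + v**2.
No constant or linear terms (consistent with a singular point). Quadratic part: v**2. Cubic part: -3*u**3 + 2*u**2*v + 2*u*v**2 + v**3.
The quadratic part v**2 is a perfect square, so there is a single (double) tangent line v = 0, i.e. y = -1. Restricting the cubic part to that line (v = 0) leaves -3*u**3 ≠ 0, so f is not divisible by v and the branch is v² ≈ 3*u**3 to lowest order — this is a cusp.
Classification: cusp.


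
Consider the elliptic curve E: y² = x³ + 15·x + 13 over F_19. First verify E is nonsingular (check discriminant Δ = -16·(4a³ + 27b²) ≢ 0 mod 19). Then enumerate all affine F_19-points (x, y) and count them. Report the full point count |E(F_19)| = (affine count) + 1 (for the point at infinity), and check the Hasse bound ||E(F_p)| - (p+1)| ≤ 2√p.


Affine points = {(3, 3), (3, 16), (4, 2), (4, 17), (5, 2), (5, 17), (7, 9), (7, 10), (10, 2), (10, 17), (13, 7), (13, 12), (16, 6), (16, 13), (18, 4), (18, 15)}; affine count = 16; |E(F_19)| = 17.

Discriminant check: Δ ∝ 4a³ + 27b² = 4·15³ + 27·13² = 4·3375 + 27·169 ≡ 13 (mod 19). Nonzero ⇒ E is nonsingular.
For each x ∈ F_19, compute rhs = x³ + 15·x + 13 mod 19, then count y ∈ F_19 with y² ≡ rhs.
  x = 0: rhs = 13, matching y values: none (0 points).
  x = 1: rhs = 10, matching y values: none (0 points).
  x = 2: rhs = 13, matching y values: none (0 points).
  x = 3: rhs = 9, matching y values: 3, 16 (2 points).
  x = 4: rhs = 4, matching y values: 2, 17 (2 points).
  x = 5: rhs = 4, matching y values: 2, 17 (2 points).
  x = 6: rhs = 15, matching y values: none (0 points).
  x = 7: rhs = 5, matching y values: 9, 10 (2 points).
  x = 8: rhs = 18, matching y values: none (0 points).
  x = 9: rhs = 3, matching y values: none (0 points).
  x = 10: rhs = 4, matching y values: 2, 17 (2 points).
  x = 11: rhs = 8, matching y values: none (0 points).
  x = 12: rhs = 2, matching y values: none (0 points).
  x = 13: rhs = 11, matching y values: 7, 12 (2 points).
  x = 14: rhs = 3, matching y values: none (0 points).
  x = 15: rhs = 3, matching y values: none (0 points).
  x = 16: rhs = 17, matching y values: 6, 13 (2 points).
  x = 17: rhs = 13, matching y values: none (0 points).
  x = 18: rhs = 16, matching y values: 4, 15 (2 points).
Total affine count: 16.
Full point count |E(F_19)| = 16 + 1 = 17.
Hasse bound: |17 − (19+1)| = |-3| = 3 ≤ 2√19 ≈ 8.7178 ✓.


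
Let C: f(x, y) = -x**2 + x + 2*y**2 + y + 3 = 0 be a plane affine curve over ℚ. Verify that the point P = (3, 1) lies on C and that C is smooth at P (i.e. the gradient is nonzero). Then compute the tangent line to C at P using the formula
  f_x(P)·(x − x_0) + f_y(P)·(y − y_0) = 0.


Tangent line at P: -5*x + 5*y + 10 = 0.

Step 1: f(3, 1) = 0, so P lies on C.
Step 2: partial derivatives
  f_x(x, y) = 1 - 2*x, f_y(x, y) = 4*y + 1.
  f_x(P) = -5, f_y(P) = 5 (gradient nonzero, so P is smooth).
Step 3: tangent line at P: -5·(x − 3) + 5·(y − 1) = 0.
Expanding: -5*x + 5*y + 10 = 0.


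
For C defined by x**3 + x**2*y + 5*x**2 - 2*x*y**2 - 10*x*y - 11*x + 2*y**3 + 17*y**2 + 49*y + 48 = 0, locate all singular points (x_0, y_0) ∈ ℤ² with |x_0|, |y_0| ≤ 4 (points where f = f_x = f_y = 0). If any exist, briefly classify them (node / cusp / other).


Singular points: {(-1, -3)}; classification: node.

Compute partial derivatives:
  f_x = 3*x**2 + 2*x*y + 10*x - 2*y**2 - 10*y - 11.
  f_y = x**2 - 4*x*y - 10*x + 6*y**2 + 34*y + 49.
Scan x_0 ∈ {−4, ..., 4}. For each x_0, f_y(x_0, y) is a polynomial in y; find its integer roots y ∈ {−4, ..., 4}, then test f_x and f at those candidates.
  x = -4: f_y(-4, y) = 6*y**2 + 50*y + 105; no integer root y with |y| ≤ 4.
  x = -3: f_y(-3, y) = 6*y**2 + 46*y + 88; vanishes at y ∈ {-4}. (-3, -4): f_x = 18 ≠ 0.
  x = -2: f_y(-2, y) = 6*y**2 + 42*y + 73; no integer root y with |y| ≤ 4.
  x = -1: f_y(-1, y) = 6*y**2 + 38*y + 60; vanishes at y ∈ {-3}. (-1, -3): f_x = 0, f = 0 — SINGULAR.
  x = 0: f_y(0, y) = 6*y**2 + 34*y + 49; no integer root y with |y| ≤ 4.
  x = 1: f_y(1, y) = 6*y**2 + 30*y + 40; no integer root y with |y| ≤ 4.
  x = 2: f_y(2, y) = 6*y**2 + 26*y + 33; no integer root y with |y| ≤ 4.
  x = 3: f_y(3, y) = 6*y**2 + 22*y + 28; no integer root y with |y| ≤ 4.
  x = 4: f_y(4, y) = 6*y**2 + 18*y + 25; no integer root y with |y| ≤ 4.
Only singular point on the grid: (-1, -3).
Classify: substitute x = -1 + u, y = -3 + v and expand: f = u**3 + u**2*v - u**2 - 2*u*v**2 + 2*v**3 + v**2.
No constant or linear terms (consistent with a singular point). Quadratic part: -u**2 + v**2. Cubic part: u**3 + u**2*v - 2*u*v**2 + 2*v**3.
The quadratic part v**2 - u**2 = (v − u)(v + u) splits into two distinct linear factors, so there are two distinct tangent lines y − -3 = ±(x − -1) — this is a node (ordinary double point).
Classification: node.


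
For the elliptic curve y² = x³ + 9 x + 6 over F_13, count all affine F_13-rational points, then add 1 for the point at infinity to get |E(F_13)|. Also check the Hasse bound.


Affine points = {(1, 4), (1, 9), (6, 4), (6, 9), (7, 3), (7, 10), (9, 6), (9, 7), (10, 2), (10, 11), (12, 3), (12, 10)}; affine count = 12; |E(F_13)| = 13.

Discriminant check: Δ ∝ 4a³ + 27b² = 4·9³ + 27·6² = 4·729 + 27·36 ≡ 1 (mod 13). Nonzero ⇒ E is nonsingular.
For each x ∈ F_13, compute rhs = x³ + 9·x + 6 mod 13, then count y ∈ F_13 with y² ≡ rhs.
  x = 0: rhs = 6, matching y values: none (0 points).
  x = 1: rhs = 3, matching y values: 4, 9 (2 points).
  x = 2: rhs = 6, matching y values: none (0 points).
  x = 3: rhs = 8, matching y values: none (0 points).
  x = 4: rhs = 2, matching y values: none (0 points).
  x = 5: rhs = 7, matching y values: none (0 points).
  x = 6: rhs = 3, matching y values: 4, 9 (2 points).
  x = 7: rhs = 9, matching y values: 3, 10 (2 points).
  x = 8: rhs = 5, matching y values: none (0 points).
  x = 9: rhs = 10, matching y values: 6, 7 (2 points).
  x = 10: rhs = 4, matching y values: 2, 11 (2 points).
  x = 11: rhs = 6, matching y values: none (0 points).
  x = 12: rhs = 9, matching y values: 3, 10 (2 points).
Total affine count: 12.
Full point count |E(F_13)| = 12 + 1 = 13.
Hasse bound: |13 − (13+1)| = |-1| = 1 ≤ 2√13 ≈ 7.2111 ✓.


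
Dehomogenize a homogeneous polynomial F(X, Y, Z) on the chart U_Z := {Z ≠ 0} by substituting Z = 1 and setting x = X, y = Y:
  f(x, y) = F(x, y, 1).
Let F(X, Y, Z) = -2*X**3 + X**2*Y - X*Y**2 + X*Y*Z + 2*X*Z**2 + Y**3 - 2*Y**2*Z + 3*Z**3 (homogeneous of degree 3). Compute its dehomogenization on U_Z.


f(x, y) = -2*x**3 + x**2*y - x*y**2 + x*y + 2*x + y**3 - 2*y**2 + 3

On U_Z we set Z = 1. Each monomial c·X^i·Y^j·Z^k in F becomes c·x^i·y^j·1^k = c·x^i·y^j.
Substituting Z = 1: F(X, Y, 1) = -2*x**3 + x**2*y - x*y**2 + x*y + 2*x + y**3 - 2*y**2 + 3.
Note: deg(f) ≤ deg(F) = 3; strict inequality happens when F is divisible by Z (lost terms).


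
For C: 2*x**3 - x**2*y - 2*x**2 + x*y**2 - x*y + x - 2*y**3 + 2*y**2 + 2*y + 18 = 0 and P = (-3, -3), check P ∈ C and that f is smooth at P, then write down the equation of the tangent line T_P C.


Tangent line at P: 61*x - 52*y + 27 = 0.

Step 1: f(-3, -3) = 0, so P lies on C.
Step 2: partial derivatives
  f_x(x, y) = 6*x**2 - 2*x*y - 4*x + y**2 - y + 1, f_y(x, y) = -x**2 + 2*x*y - x - 6*y**2 + 4*y + 2.
  f_x(P) = 61, f_y(P) = -52 (gradient nonzero, so P is smooth).
Step 3: tangent line at P: 61·(x − -3) + -52·(y − -3) = 0.
Expanding: 61*x - 52*y + 27 = 0.


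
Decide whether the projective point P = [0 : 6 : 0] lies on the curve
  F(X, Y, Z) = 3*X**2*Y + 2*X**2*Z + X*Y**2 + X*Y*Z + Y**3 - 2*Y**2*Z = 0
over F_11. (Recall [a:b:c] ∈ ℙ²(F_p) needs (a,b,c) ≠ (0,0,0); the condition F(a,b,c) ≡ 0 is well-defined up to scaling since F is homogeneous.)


F(0,6,0) ≡ 7 (mod 11); P is NOT on the curve.

Evaluate F(0, 6, 0) term-by-term (mod 11).
  3*X**2*Y ↦ 3·0·6·1 = 0
  2*X**2*Z ↦ 2·0·1·0 = 0
  X*Y**2 ↦ 1·0·36·1 = 0
  X*Y*Z ↦ 1·0·6·0 = 0
  Y**3 ↦ 1·1·216·1 = 216
  -2*Y**2*Z ↦ -2·1·36·0 = 0
Sum: F(0, 6, 0) = (0) + (0) + (0) + (0) + (216) + (0) = 216.
Reducing mod 11: 216 ≡ 7 (mod 11).
Since F(a, b, c) ≡ 7 ≠ 0 (mod 11), P does NOT lie on the curve.


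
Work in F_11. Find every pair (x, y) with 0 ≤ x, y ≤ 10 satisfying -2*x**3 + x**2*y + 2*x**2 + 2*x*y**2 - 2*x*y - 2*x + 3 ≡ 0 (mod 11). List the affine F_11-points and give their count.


Affine F_11-points: {(1, 8), (1, 9), (2, 4), (2, 7), (7, 1), (7, 2), (10, 3), (10, 4)}; count = 8.

For each of the 121 pairs (x, y) ∈ F_11², evaluate f(x, y) mod 11. Record the zeros.
  x = 0: [0↦3, 1↦3, 2↦3, 3↦3, 4↦3, 5↦3, 6↦3, 7↦3, 8↦3, 9↦3, 10↦3]  zeros at y ∈ ∅
  x = 1: [0↦1, 1↦2, 2↦7, 3↦5, 4↦7, 5↦2, 6↦1, 7↦4, 8↦0, 9↦0, 10↦4]  zeros at y ∈ {8, 9}
  x = 2: [0↦2, 1↦6, 2↦7, 3↦5, 4↦0, 5↦3, 6↦3, 7↦0, 8↦5, 9↦7, 10↦6]  zeros at y ∈ {4, 7}
  x = 3: [0↦5, 1↦3, 2↦2, 3↦2, 4↦3, 5↦5, 6↦8, 7↦1, 8↦6, 9↦1, 10↦8]  zeros at y ∈ ∅
  x = 4: [0↦9, 1↦3, 2↦2, 3↦6, 4↦4, 5↦7, 6↦4, 7↦6, 8↦2, 9↦3, 10↦9]  zeros at y ∈ ∅
  x = 5: [0↦2, 1↦5, 2↦6, 3↦5, 4↦2, 5↦8, 6↦1, 7↦3, 8↦3, 9↦1, 10↦8]  zeros at y ∈ ∅
  x = 6: [0↦5, 1↦8, 2↦2, 3↦9, 4↦7, 5↦7, 6↦9, 7↦2, 8↦8, 9↦5, 10↦4]  zeros at y ∈ ∅
  x = 7: [0↦6, 1↦0, 2↦0, 3↦6, 4↦7, 5↦3, 6↦5, 7↦2, 8↦5, 9↦3, 10↦7]  zeros at y ∈ {1, 2}
  x = 8: [0↦4, 1↦2, 2↦10, 3↦6, 4↦1, 5↦6, 6↦10, 7↦2, 8↦4, 9↦5, 10↦5]  zeros at y ∈ ∅
  x = 9: [0↦9, 1↦2, 2↦9, 3↦8, 4↦10, 5↦4, 6↦1, 7↦1, 8↦4, 9↦10, 10↦8]  zeros at y ∈ ∅
  x = 10: [0↦9, 1↦10, 2↦7, 3↦0, 4↦0, 5↦7, 6↦10, 7↦9, 8↦4, 9↦6, 10↦4]  zeros at y ∈ {3, 4}
Collecting zeros: affine points = {(1, 8), (1, 9), (2, 4), (2, 7), (7, 1), (7, 2), (10, 3), (10, 4)}.
Total count |C(F_11)_aff| = 8.


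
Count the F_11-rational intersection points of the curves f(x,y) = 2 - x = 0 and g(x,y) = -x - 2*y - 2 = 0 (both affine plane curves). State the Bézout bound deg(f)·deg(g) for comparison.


Common zeros: {(2, 9)}; count = 1; Bézout bound = 1.

deg(f) = 1, deg(g) = 1, so Bézout bound = 1.
Scan x ∈ F_11. For each x, list the y ∈ F_11 with f(x, y) ≡ 0 and those with g(x, y) ≡ 0 (mod 11); the common zeros in that column are the intersection.
  x = 0: f ≡ 0 at y ∈ ∅; g ≡ 0 at y ∈ {10}; common: ∅.
  x = 1: f ≡ 0 at y ∈ ∅; g ≡ 0 at y ∈ {4}; common: ∅.
  x = 2: f ≡ 0 at y ∈ {0, 1, 2, 3, 4, 5, 6, 7, 8, 9, 10}; g ≡ 0 at y ∈ {9}; common: {9}.
  x = 3: f ≡ 0 at y ∈ ∅; g ≡ 0 at y ∈ {3}; common: ∅.
  x = 4: f ≡ 0 at y ∈ ∅; g ≡ 0 at y ∈ {8}; common: ∅.
  x = 5: f ≡ 0 at y ∈ ∅; g ≡ 0 at y ∈ {2}; common: ∅.
  x = 6: f ≡ 0 at y ∈ ∅; g ≡ 0 at y ∈ {7}; common: ∅.
  x = 7: f ≡ 0 at y ∈ ∅; g ≡ 0 at y ∈ {1}; common: ∅.
  x = 8: f ≡ 0 at y ∈ ∅; g ≡ 0 at y ∈ {6}; common: ∅.
  x = 9: f ≡ 0 at y ∈ ∅; g ≡ 0 at y ∈ {0}; common: ∅.
  x = 10: f ≡ 0 at y ∈ ∅; g ≡ 0 at y ∈ {5}; common: ∅.
Collecting: common zeros = {(2, 9)}, so the count is 1.
Comparison with the Bézout bound: 1 ≤ 1 = deg(f)·deg(g), as expected for curves with no common component (the bound is attained).


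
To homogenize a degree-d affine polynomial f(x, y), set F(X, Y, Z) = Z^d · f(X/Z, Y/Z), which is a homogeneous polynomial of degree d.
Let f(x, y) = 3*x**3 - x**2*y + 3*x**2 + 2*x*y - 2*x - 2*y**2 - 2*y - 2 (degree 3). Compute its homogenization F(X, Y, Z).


F(X, Y, Z) = 3*X**3 - X**2*Y + 3*X**2*Z + 2*X*Y*Z - 2*X*Z**2 - 2*Y**2*Z - 2*Y*Z**2 - 2*Z**3

deg(f) = 3.
Substitute x = X/Z, y = Y/Z into f, then multiply by Z^3.
  monomial 3·x^3·y^0 ↦ 3·X^3·Y^0·Z^0.
  monomial -1·x^2·y^1 ↦ -1·X^2·Y^1·Z^0.
  monomial 3·x^2·y^0 ↦ 3·X^2·Y^0·Z^1.
  monomial 2·x^1·y^1 ↦ 2·X^1·Y^1·Z^1.
  monomial -2·x^1·y^0 ↦ -2·X^1·Y^0·Z^2.
  monomial -2·x^0·y^2 ↦ -2·X^0·Y^2·Z^1.
  monomial -2·x^0·y^1 ↦ -2·X^0·Y^1·Z^2.
  monomial -2·x^0·y^0 ↦ -2·X^0·Y^0·Z^3.
Collecting: F(X, Y, Z) = 3*X**3 - X**2*Y + 3*X**2*Z + 2*X*Y*Z - 2*X*Z**2 - 2*Y**2*Z - 2*Y*Z**2 - 2*Z**3.


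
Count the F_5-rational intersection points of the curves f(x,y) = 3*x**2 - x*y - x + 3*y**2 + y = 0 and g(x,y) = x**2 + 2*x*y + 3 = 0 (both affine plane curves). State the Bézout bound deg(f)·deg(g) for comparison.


Common zeros: {(2, 2), (3, 3), (4, 2)}; count = 3; Bézout bound = 4.

deg(f) = 2, deg(g) = 2, so Bézout bound = 4.
Scan x ∈ F_5. For each x, list the y ∈ F_5 with f(x, y) ≡ 0 and those with g(x, y) ≡ 0 (mod 5); the common zeros in that column are the intersection.
  x = 0: f ≡ 0 at y ∈ {0, 3}; g ≡ 0 at y ∈ ∅; common: ∅.
  x = 1: f ≡ 0 at y ∈ {1, 4}; g ≡ 0 at y ∈ {3}; common: ∅.
  x = 2: f ≡ 0 at y ∈ {0, 2}; g ≡ 0 at y ∈ {2}; common: {2}.
  x = 3: f ≡ 0 at y ∈ {1, 3}; g ≡ 0 at y ∈ {3}; common: {3}.
  x = 4: f ≡ 0 at y ∈ {2, 4}; g ≡ 0 at y ∈ {2}; common: {2}.
Collecting: common zeros = {(2, 2), (3, 3), (4, 2)}, so the count is 3.
Comparison with the Bézout bound: 3 ≤ 4 = deg(f)·deg(g), as expected for curves with no common component (the affine F_5-count falls short of the bound because intersections may lie at infinity, over extension fields, or carry multiplicity).
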